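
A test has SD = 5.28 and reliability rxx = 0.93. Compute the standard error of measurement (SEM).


SEM = SD * sqrt(1 - rxx)
SEM = 5.28 * sqrt(1 - 0.93)
SEM = 5.28 * sqrt(0.07) = 5.28 * 0.264575
SEM = 1.397

1.397


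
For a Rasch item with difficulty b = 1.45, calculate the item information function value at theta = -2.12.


P = 1/(1+exp(-(-2.12-1.45))) = 0.0274
I = P*(1-P) = 0.0274 * 0.9726
I = 0.0266

0.0266


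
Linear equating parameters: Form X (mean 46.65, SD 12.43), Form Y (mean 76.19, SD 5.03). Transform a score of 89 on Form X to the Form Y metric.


slope = SD_Y / SD_X = 5.03 / 12.43 ~ 0.4047
intercept = mean_Y - slope * mean_X = 76.19 - (5.03 / 12.43) * 46.65 ~ 57.3123
Y = slope * X + intercept. To avoid rounding drift from the rounded slope/intercept, evaluate the equivalent form Y = mean_Y + SD_Y * (X - mean_X) / SD_X at full precision:
Y = 76.19 + 5.03 * (89 - 46.65) / 12.43
Y = 76.19 + 5.03 * 42.35 / 12.43
Y = 76.19 + 213.0205 / 12.43
Y = 76.19 + 17.1376
Y = 93.3276

93.3276


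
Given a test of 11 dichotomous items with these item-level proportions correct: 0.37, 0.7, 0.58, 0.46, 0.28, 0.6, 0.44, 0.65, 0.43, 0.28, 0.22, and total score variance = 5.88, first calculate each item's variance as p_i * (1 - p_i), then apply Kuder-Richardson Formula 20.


For each item, compute p_i * q_i:
  Item 1: 0.37 * 0.63 = 0.2331
  Item 2: 0.7 * 0.3 = 0.21
  Item 3: 0.58 * 0.42 = 0.2436
  Item 4: 0.46 * 0.54 = 0.2484
  Item 5: 0.28 * 0.72 = 0.2016
  Item 6: 0.6 * 0.4 = 0.24
  Item 7: 0.44 * 0.56 = 0.2464
  Item 8: 0.65 * 0.35 = 0.2275
  Item 9: 0.43 * 0.57 = 0.2451
  Item 10: 0.28 * 0.72 = 0.2016
  Item 11: 0.22 * 0.78 = 0.1716
Sum(p_i * q_i) = 0.2331 + 0.21 + 0.2436 + 0.2484 + 0.2016 + 0.24 + 0.2464 + 0.2275 + 0.2451 + 0.2016 + 0.1716 = 2.4689
KR-20 = (k/(k-1)) * (1 - Sum(p_i*q_i) / Var_total)
= (11/10) * (1 - 2.4689/5.88)
= 1.1 * 0.5801
KR-20 = 0.6381

0.6381


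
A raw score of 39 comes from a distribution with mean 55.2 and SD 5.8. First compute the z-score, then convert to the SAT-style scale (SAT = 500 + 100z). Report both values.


z = (X - mean) / SD = (39 - 55.2) / 5.8
z = -16.2 / 5.8
z = -2.7931
SAT-scale = SAT = 500 + 100z
Carry z at full precision (z = -16.2 / 5.8) into the conversion:
SAT-scale = 500 + 100 * (-16.2 / 5.8) = 500 + -1620 / 5.8
SAT-scale = 500 + -279.3103
SAT-scale = 220.6897

220.6897


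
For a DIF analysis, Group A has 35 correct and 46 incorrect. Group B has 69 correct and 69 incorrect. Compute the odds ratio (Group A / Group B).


Odds_A = 35/46 = 0.7609
Odds_B = 69/69 = 1.0
OR = Odds_A / Odds_B = 0.7609 / 1.0
Exactly, OR = (35 * 69) / (46 * 69) = 2415 / 3174
OR = 0.7609

0.7609


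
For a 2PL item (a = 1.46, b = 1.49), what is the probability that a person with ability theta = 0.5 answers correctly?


a*(theta - b) = 1.46 * (0.5 - 1.49) = -1.4454
exp(--1.4454) = 4.2435
P = 1 / (1 + 4.2435)
P = 0.1907

0.1907


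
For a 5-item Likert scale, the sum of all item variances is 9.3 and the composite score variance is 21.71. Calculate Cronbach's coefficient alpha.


alpha = (k/(k-1)) * (1 - sum(si^2)/s_total^2)
= (5/4) * (1 - 9.3/21.71)
alpha = 0.7145

0.7145


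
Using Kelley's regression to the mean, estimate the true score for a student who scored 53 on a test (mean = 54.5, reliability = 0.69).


T_est = rxx * X + (1 - rxx) * mean
T_est = 0.69 * 53 + 0.31 * 54.5
T_est = 36.57 + 16.895
T_est = 53.465

53.465


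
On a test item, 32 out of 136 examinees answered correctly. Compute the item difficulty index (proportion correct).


Item difficulty p = number correct / total examinees
p = 32 / 136
p = 0.2353

0.2353


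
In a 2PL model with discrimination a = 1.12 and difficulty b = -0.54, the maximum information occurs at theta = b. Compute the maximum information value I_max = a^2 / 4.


For 2PL, max info at theta = b = -0.54
I_max = a^2 / 4 = 1.12^2 / 4
= 1.2544 / 4
I_max = 0.3136

0.3136


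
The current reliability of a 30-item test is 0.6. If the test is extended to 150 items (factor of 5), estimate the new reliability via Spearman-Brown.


r_new = (n * rxx) / (1 + (n-1) * rxx)
r_new = (5 * 0.6) / (1 + 4 * 0.6)
r_new = 3.0 / 3.4
r_new = 0.8824

0.8824


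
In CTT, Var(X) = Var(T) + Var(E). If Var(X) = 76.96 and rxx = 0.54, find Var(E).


var_true = rxx * var_obs = 0.54 * 76.96 = 41.5584
var_error = var_obs - var_true
var_error = 76.96 - 41.5584
var_error = 35.4016

35.4016


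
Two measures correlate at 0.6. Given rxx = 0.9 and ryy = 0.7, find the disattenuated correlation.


r_corrected = rxy / sqrt(rxx * ryy)
= 0.6 / sqrt(0.9 * 0.7)
= 0.6 / sqrt(0.63)
= 0.6 / 0.793725
r_corrected = 0.7559

0.7559


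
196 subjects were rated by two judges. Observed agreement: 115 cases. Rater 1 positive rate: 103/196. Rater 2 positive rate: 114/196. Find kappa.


P_o = 115/196 = 0.586735
P_e = (103*114 + 93*82) / 38416 = 0.504165
kappa = (P_o - P_e) / (1 - P_e)
kappa = (0.586735 - 0.504165) / (1 - 0.504165)
kappa = 0.1665

0.1665


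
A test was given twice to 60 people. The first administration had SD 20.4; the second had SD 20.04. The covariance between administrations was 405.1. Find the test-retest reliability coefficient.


r = cov(X,Y) / (SD_X * SD_Y)
r = 405.1 / (20.4 * 20.04)
r = 405.1 / 408.816
r = 0.9909

0.9909


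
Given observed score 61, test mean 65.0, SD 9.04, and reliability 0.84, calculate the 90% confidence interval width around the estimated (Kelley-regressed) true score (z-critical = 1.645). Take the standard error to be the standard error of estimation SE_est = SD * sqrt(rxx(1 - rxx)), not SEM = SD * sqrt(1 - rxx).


True score estimate = 0.84*61 + 0.16*65.0 = 61.64
SE_est = SD * sqrt(rxx * (1 - rxx)) = 9.04 * sqrt(0.84 * 0.16) = 9.04 * sqrt(0.1344) = 3.314119
CI = T_est +/- z * SE_est, so width = 2 * z * SE_est = 2 * 1.645 * 3.314119
Width = 10.9035

10.9035


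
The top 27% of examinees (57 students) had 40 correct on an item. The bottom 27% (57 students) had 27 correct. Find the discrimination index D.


p_upper = 40/57 = 0.7018
p_lower = 27/57 = 0.4737
D = 0.7018 - 0.4737 = 0.2281

0.2281


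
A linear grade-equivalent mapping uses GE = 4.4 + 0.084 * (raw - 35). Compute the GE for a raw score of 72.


raw - median = 72 - 35 = 37
slope * diff = 0.084 * 37 = 3.108
GE = 4.4 + 3.108
GE = 7.508

7.508


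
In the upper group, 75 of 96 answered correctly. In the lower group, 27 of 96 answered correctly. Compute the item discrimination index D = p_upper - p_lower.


p_upper = 75/96 = 0.7812
p_lower = 27/96 = 0.2812
D = 0.7812 - 0.2812 = 0.5

0.5


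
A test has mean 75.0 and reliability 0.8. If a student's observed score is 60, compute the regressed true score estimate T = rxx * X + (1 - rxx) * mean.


T_est = rxx * X + (1 - rxx) * mean
T_est = 0.8 * 60 + 0.2 * 75.0
T_est = 48.0 + 15.0
T_est = 63.0

63.0


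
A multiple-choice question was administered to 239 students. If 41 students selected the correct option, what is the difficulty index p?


Item difficulty p = number correct / total examinees
p = 41 / 239
p = 0.1715

0.1715


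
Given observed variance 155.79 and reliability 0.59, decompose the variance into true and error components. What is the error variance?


var_true = rxx * var_obs = 0.59 * 155.79 = 91.9161
var_error = var_obs - var_true
var_error = 155.79 - 91.9161
var_error = 63.8739

63.8739


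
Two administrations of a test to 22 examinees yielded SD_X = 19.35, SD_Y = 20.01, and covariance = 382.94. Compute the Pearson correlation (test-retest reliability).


r = cov(X,Y) / (SD_X * SD_Y)
r = 382.94 / (19.35 * 20.01)
r = 382.94 / 387.1935
r = 0.989

0.989


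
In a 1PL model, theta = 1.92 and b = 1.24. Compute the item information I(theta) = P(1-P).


P = 1/(1+exp(-(1.92-1.24))) = 0.6637
I = P*(1-P) = 0.6637 * 0.3363
I = 0.2232

0.2232


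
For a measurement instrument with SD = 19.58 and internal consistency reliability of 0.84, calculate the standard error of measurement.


SEM = SD * sqrt(1 - rxx)
SEM = 19.58 * sqrt(1 - 0.84)
SEM = 19.58 * sqrt(0.16) = 19.58 * 0.4
SEM = 7.832

7.832


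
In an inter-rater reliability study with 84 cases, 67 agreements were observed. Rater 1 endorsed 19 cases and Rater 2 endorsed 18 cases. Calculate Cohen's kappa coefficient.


P_o = 67/84 = 0.797619
P_e = (19*18 + 65*66) / 7056 = 0.656463
kappa = (P_o - P_e) / (1 - P_e)
kappa = (0.797619 - 0.656463) / (1 - 0.656463)
kappa = 0.4109

0.4109


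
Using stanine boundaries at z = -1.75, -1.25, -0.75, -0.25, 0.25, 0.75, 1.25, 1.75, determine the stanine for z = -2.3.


Stanine boundaries: [-1.75, -1.25, -0.75, -0.25, 0.25, 0.75, 1.25, 1.75]
z = -2.3
Check each boundary:
  z < -1.75
  z < -1.25
  z < -0.75
  z < -0.25
  z < 0.25
  z < 0.75
  z < 1.25
  z < 1.75
Highest qualifying boundary gives stanine = 1

1


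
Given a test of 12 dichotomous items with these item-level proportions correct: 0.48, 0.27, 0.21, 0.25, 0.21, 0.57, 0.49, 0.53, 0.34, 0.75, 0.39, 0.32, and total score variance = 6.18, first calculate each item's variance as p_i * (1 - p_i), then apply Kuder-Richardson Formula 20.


For each item, compute p_i * q_i:
  Item 1: 0.48 * 0.52 = 0.2496
  Item 2: 0.27 * 0.73 = 0.1971
  Item 3: 0.21 * 0.79 = 0.1659
  Item 4: 0.25 * 0.75 = 0.1875
  Item 5: 0.21 * 0.79 = 0.1659
  Item 6: 0.57 * 0.43 = 0.2451
  Item 7: 0.49 * 0.51 = 0.2499
  Item 8: 0.53 * 0.47 = 0.2491
  Item 9: 0.34 * 0.66 = 0.2244
  Item 10: 0.75 * 0.25 = 0.1875
  Item 11: 0.39 * 0.61 = 0.2379
  Item 12: 0.32 * 0.68 = 0.2176
Sum(p_i * q_i) = 0.2496 + 0.1971 + 0.1659 + 0.1875 + 0.1659 + 0.2451 + 0.2499 + 0.2491 + 0.2244 + 0.1875 + 0.2379 + 0.2176 = 2.5775
KR-20 = (k/(k-1)) * (1 - Sum(p_i*q_i) / Var_total)
= (12/11) * (1 - 2.5775/6.18)
= 1.0909 * 0.5829
KR-20 = 0.6359

0.6359


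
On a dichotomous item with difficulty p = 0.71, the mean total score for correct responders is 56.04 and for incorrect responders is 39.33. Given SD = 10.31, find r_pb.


q = 1 - p = 0.29
rpb = ((M1 - M0) / SD) * sqrt(p * q)
rpb = ((56.04 - 39.33) / 10.31) * sqrt(0.71 * 0.29)
rpb = 0.7354

0.7354


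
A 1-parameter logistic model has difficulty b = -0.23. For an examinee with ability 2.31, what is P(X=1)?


theta - b = 2.31 - -0.23 = 2.54
exp(-(theta - b)) = exp(-2.54) = 0.0789
P = 1 / (1 + 0.0789)
P = 0.9269

0.9269


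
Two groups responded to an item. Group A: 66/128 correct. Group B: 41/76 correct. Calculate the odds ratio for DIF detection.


Odds_A = 66/62 = 1.0645
Odds_B = 41/35 = 1.1714
OR = Odds_A / Odds_B = 1.0645 / 1.1714
Exactly, OR = (66 * 35) / (62 * 41) = 2310 / 2542
OR = 0.9087

0.9087


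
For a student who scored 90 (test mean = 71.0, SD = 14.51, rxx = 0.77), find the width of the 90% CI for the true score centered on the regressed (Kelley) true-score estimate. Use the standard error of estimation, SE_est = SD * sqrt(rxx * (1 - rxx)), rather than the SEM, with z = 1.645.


True score estimate = 0.77*90 + 0.23*71.0 = 85.63
SE_est = SD * sqrt(rxx * (1 - rxx)) = 14.51 * sqrt(0.77 * 0.23) = 14.51 * sqrt(0.1771) = 6.10628
CI = T_est +/- z * SE_est, so width = 2 * z * SE_est = 2 * 1.645 * 6.10628
Width = 20.0897

20.0897


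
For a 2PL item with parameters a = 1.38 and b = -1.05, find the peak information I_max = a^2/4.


For 2PL, max info at theta = b = -1.05
I_max = a^2 / 4 = 1.38^2 / 4
= 1.9044 / 4
I_max = 0.4761

0.4761


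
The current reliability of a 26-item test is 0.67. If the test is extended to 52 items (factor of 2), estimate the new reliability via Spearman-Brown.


r_new = (n * rxx) / (1 + (n-1) * rxx)
r_new = (2 * 0.67) / (1 + 1 * 0.67)
r_new = 1.34 / 1.67
r_new = 0.8024

0.8024


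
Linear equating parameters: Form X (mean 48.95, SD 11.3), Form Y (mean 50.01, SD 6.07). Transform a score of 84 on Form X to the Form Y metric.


slope = SD_Y / SD_X = 6.07 / 11.3 ~ 0.5372
intercept = mean_Y - slope * mean_X = 50.01 - (6.07 / 11.3) * 48.95 ~ 23.7156
Y = slope * X + intercept. To avoid rounding drift from the rounded slope/intercept, evaluate the equivalent form Y = mean_Y + SD_Y * (X - mean_X) / SD_X at full precision:
Y = 50.01 + 6.07 * (84 - 48.95) / 11.3
Y = 50.01 + 6.07 * 35.05 / 11.3
Y = 50.01 + 212.7535 / 11.3
Y = 50.01 + 18.8277
Y = 68.8377

68.8377


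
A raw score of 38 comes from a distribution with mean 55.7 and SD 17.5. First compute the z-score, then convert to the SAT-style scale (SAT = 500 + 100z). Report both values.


z = (X - mean) / SD = (38 - 55.7) / 17.5
z = -17.7 / 17.5
z = -1.0114
SAT-scale = SAT = 500 + 100z
Carry z at full precision (z = -17.7 / 17.5) into the conversion:
SAT-scale = 500 + 100 * (-17.7 / 17.5) = 500 + -1770 / 17.5
SAT-scale = 500 + -101.1429
SAT-scale = 398.8571

398.8571


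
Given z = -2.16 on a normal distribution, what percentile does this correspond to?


CDF(z) = 0.5 * (1 + erf(z/sqrt(2)))
erf(-1.5274) = -0.9692
CDF = 0.0154
Percentile rank = 0.0154 * 100 = 1.54

1.54


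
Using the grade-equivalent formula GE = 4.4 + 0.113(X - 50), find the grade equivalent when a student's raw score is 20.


raw - median = 20 - 50 = -30
slope * diff = 0.113 * -30 = -3.39
GE = 4.4 + -3.39
GE = 1.01

1.01


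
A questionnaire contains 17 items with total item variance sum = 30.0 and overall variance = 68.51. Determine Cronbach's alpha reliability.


alpha = (k/(k-1)) * (1 - sum(si^2)/s_total^2)
= (17/16) * (1 - 30.0/68.51)
alpha = 0.5972

0.5972


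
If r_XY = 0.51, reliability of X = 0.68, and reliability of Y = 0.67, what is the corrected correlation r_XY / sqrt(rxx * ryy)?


r_corrected = rxy / sqrt(rxx * ryy)
= 0.51 / sqrt(0.68 * 0.67)
= 0.51 / sqrt(0.4556)
= 0.51 / 0.674981
r_corrected = 0.7556

0.7556


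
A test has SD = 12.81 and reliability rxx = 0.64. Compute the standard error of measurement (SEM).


SEM = SD * sqrt(1 - rxx)
SEM = 12.81 * sqrt(1 - 0.64)
SEM = 12.81 * sqrt(0.36) = 12.81 * 0.6
SEM = 7.686

7.686


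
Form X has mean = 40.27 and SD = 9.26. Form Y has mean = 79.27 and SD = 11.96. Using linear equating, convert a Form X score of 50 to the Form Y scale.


slope = SD_Y / SD_X = 11.96 / 9.26 ~ 1.2916
intercept = mean_Y - slope * mean_X = 79.27 - (11.96 / 9.26) * 40.27 ~ 27.2582
Y = slope * X + intercept. To avoid rounding drift from the rounded slope/intercept, evaluate the equivalent form Y = mean_Y + SD_Y * (X - mean_X) / SD_X at full precision:
Y = 79.27 + 11.96 * (50 - 40.27) / 9.26
Y = 79.27 + 11.96 * 9.73 / 9.26
Y = 79.27 + 116.3708 / 9.26
Y = 79.27 + 12.567
Y = 91.837

91.837


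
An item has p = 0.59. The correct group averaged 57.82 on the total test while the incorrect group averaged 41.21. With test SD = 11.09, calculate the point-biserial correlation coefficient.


q = 1 - p = 0.41
rpb = ((M1 - M0) / SD) * sqrt(p * q)
rpb = ((57.82 - 41.21) / 11.09) * sqrt(0.59 * 0.41)
rpb = 0.7366

0.7366


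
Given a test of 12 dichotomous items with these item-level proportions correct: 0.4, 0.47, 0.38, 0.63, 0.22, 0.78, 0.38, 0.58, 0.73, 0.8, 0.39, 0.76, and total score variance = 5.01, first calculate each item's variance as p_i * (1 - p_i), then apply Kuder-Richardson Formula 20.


For each item, compute p_i * q_i:
  Item 1: 0.4 * 0.6 = 0.24
  Item 2: 0.47 * 0.53 = 0.2491
  Item 3: 0.38 * 0.62 = 0.2356
  Item 4: 0.63 * 0.37 = 0.2331
  Item 5: 0.22 * 0.78 = 0.1716
  Item 6: 0.78 * 0.22 = 0.1716
  Item 7: 0.38 * 0.62 = 0.2356
  Item 8: 0.58 * 0.42 = 0.2436
  Item 9: 0.73 * 0.27 = 0.1971
  Item 10: 0.8 * 0.2 = 0.16
  Item 11: 0.39 * 0.61 = 0.2379
  Item 12: 0.76 * 0.24 = 0.1824
Sum(p_i * q_i) = 0.24 + 0.2491 + 0.2356 + 0.2331 + 0.1716 + 0.1716 + 0.2356 + 0.2436 + 0.1971 + 0.16 + 0.2379 + 0.1824 = 2.5576
KR-20 = (k/(k-1)) * (1 - Sum(p_i*q_i) / Var_total)
= (12/11) * (1 - 2.5576/5.01)
= 1.0909 * 0.4895
KR-20 = 0.534

0.534


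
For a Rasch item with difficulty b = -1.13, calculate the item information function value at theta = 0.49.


P = 1/(1+exp(-(0.49--1.13))) = 0.8348
I = P*(1-P) = 0.8348 * 0.1652
I = 0.1379

0.1379


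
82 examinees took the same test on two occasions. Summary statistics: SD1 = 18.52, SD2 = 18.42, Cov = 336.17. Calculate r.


r = cov(X,Y) / (SD_X * SD_Y)
r = 336.17 / (18.52 * 18.42)
r = 336.17 / 341.1384
r = 0.9854

0.9854


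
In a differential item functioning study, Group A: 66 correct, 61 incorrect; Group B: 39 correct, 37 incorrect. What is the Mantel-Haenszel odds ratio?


Odds_A = 66/61 = 1.082
Odds_B = 39/37 = 1.0541
OR = Odds_A / Odds_B = 1.082 / 1.0541
Exactly, OR = (66 * 37) / (61 * 39) = 2442 / 2379
OR = 1.0265

1.0265


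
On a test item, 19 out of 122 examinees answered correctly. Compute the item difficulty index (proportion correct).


Item difficulty p = number correct / total examinees
p = 19 / 122
p = 0.1557

0.1557


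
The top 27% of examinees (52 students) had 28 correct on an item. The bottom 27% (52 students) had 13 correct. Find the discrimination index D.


p_upper = 28/52 = 0.5385
p_lower = 13/52 = 0.25
D = 0.5385 - 0.25 = 0.2885

0.2885


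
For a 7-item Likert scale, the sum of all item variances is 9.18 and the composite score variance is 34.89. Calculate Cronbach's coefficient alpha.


alpha = (k/(k-1)) * (1 - sum(si^2)/s_total^2)
= (7/6) * (1 - 9.18/34.89)
alpha = 0.8597

0.8597


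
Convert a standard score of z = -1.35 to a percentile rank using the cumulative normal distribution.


CDF(z) = 0.5 * (1 + erf(z/sqrt(2)))
erf(-0.9546) = -0.823
CDF = 0.0885
Percentile rank = 0.0885 * 100 = 8.85

8.85


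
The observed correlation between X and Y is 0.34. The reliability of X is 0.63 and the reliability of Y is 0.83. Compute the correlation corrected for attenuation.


r_corrected = rxy / sqrt(rxx * ryy)
= 0.34 / sqrt(0.63 * 0.83)
= 0.34 / sqrt(0.5229)
= 0.34 / 0.723118
r_corrected = 0.4702

0.4702


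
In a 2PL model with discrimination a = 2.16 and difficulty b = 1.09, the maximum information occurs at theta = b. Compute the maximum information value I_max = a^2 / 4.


For 2PL, max info at theta = b = 1.09
I_max = a^2 / 4 = 2.16^2 / 4
= 4.6656 / 4
I_max = 1.1664

1.1664


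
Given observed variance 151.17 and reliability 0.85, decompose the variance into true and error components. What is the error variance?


var_true = rxx * var_obs = 0.85 * 151.17 = 128.4945
var_error = var_obs - var_true
var_error = 151.17 - 128.4945
var_error = 22.6755

22.6755


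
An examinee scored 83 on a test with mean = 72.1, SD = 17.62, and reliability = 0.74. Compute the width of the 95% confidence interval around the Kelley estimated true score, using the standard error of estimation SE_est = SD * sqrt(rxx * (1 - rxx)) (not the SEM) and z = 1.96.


True score estimate = 0.74*83 + 0.26*72.1 = 80.166
SE_est = SD * sqrt(rxx * (1 - rxx)) = 17.62 * sqrt(0.74 * 0.26) = 17.62 * sqrt(0.1924) = 7.728735
CI = T_est +/- z * SE_est, so width = 2 * z * SE_est = 2 * 1.96 * 7.728735
Width = 30.2966

30.2966


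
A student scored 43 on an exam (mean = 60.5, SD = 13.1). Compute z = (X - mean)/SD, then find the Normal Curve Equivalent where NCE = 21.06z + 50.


z = (X - mean) / SD = (43 - 60.5) / 13.1
z = -17.5 / 13.1
z = -1.3359
NCE = NCE = 21.06z + 50
Carry z at full precision (z = -17.5 / 13.1) into the conversion:
NCE = 21.06 * (-17.5 / 13.1) + 50 = -368.55 / 13.1 + 50
NCE = -28.1336 + 50
NCE = 21.8664

21.8664


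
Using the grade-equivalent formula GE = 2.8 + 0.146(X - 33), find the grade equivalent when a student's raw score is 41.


raw - median = 41 - 33 = 8
slope * diff = 0.146 * 8 = 1.168
GE = 2.8 + 1.168
GE = 3.968

3.968


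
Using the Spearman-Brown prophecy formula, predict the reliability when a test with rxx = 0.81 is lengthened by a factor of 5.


r_new = (n * rxx) / (1 + (n-1) * rxx)
r_new = (5 * 0.81) / (1 + 4 * 0.81)
r_new = 4.05 / 4.24
r_new = 0.9552

0.9552


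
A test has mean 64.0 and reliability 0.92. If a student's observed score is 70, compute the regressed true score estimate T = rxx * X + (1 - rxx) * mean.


T_est = rxx * X + (1 - rxx) * mean
T_est = 0.92 * 70 + 0.08 * 64.0
T_est = 64.4 + 5.12
T_est = 69.52

69.52


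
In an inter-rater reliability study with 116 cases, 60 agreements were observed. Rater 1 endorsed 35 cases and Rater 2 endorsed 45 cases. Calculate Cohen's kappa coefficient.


P_o = 60/116 = 0.517241
P_e = (35*45 + 81*71) / 13456 = 0.544441
kappa = (P_o - P_e) / (1 - P_e)
kappa = (0.517241 - 0.544441) / (1 - 0.544441)
kappa = -0.0597

-0.0597


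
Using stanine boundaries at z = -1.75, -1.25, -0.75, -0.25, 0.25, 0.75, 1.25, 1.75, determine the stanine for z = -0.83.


Stanine boundaries: [-1.75, -1.25, -0.75, -0.25, 0.25, 0.75, 1.25, 1.75]
z = -0.83
Check each boundary:
  z >= -1.75 -> could be stanine 2
  z >= -1.25 -> could be stanine 3
  z < -0.75
  z < -0.25
  z < 0.25
  z < 0.75
  z < 1.25
  z < 1.75
Highest qualifying boundary gives stanine = 3

3


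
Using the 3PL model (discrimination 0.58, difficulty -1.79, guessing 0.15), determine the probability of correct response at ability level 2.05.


logit = 0.58*(2.05 - -1.79) = 2.2272
P* = 1/(1 + exp(-2.2272)) = 0.9027
P = 0.15 + (1 - 0.15) * 0.9027
P = 0.9173

0.9173


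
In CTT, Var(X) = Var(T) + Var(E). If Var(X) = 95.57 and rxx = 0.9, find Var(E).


var_true = rxx * var_obs = 0.9 * 95.57 = 86.013
var_error = var_obs - var_true
var_error = 95.57 - 86.013
var_error = 9.557

9.557


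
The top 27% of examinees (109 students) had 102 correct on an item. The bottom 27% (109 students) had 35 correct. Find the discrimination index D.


p_upper = 102/109 = 0.9358
p_lower = 35/109 = 0.3211
D = 0.9358 - 0.3211 = 0.6147

0.6147


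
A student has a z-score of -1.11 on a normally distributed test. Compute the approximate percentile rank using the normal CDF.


CDF(z) = 0.5 * (1 + erf(z/sqrt(2)))
erf(-0.7849) = -0.733
CDF = 0.1335
Percentile rank = 0.1335 * 100 = 13.35

13.35


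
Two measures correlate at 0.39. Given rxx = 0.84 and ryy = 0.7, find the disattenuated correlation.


r_corrected = rxy / sqrt(rxx * ryy)
= 0.39 / sqrt(0.84 * 0.7)
= 0.39 / sqrt(0.588)
= 0.39 / 0.766812
r_corrected = 0.5086

0.5086


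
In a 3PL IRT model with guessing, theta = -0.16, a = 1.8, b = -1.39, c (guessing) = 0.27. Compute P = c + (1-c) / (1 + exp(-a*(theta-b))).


logit = 1.8*(-0.16 - -1.39) = 2.214
P* = 1/(1 + exp(-2.214)) = 0.9015
P = 0.27 + (1 - 0.27) * 0.9015
P = 0.9281

0.9281


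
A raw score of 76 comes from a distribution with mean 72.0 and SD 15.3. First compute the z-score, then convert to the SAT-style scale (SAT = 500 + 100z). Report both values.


z = (X - mean) / SD = (76 - 72.0) / 15.3
z = 4.0 / 15.3
z = 0.2614
SAT-scale = SAT = 500 + 100z
Carry z at full precision (z = 4.0 / 15.3) into the conversion:
SAT-scale = 500 + 100 * (4.0 / 15.3) = 500 + 400 / 15.3
SAT-scale = 500 + 26.1438
SAT-scale = 526.1438

526.1438


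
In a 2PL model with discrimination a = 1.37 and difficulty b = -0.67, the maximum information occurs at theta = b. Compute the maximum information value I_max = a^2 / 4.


For 2PL, max info at theta = b = -0.67
I_max = a^2 / 4 = 1.37^2 / 4
= 1.8769 / 4
I_max = 0.4692

0.4692


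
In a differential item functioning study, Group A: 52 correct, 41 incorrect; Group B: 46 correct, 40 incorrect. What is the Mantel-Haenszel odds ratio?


Odds_A = 52/41 = 1.2683
Odds_B = 46/40 = 1.15
OR = Odds_A / Odds_B = 1.2683 / 1.15
Exactly, OR = (52 * 40) / (41 * 46) = 2080 / 1886
OR = 1.1029

1.1029


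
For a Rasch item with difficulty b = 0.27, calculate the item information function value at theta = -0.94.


P = 1/(1+exp(-(-0.94-0.27))) = 0.2297
I = P*(1-P) = 0.2297 * 0.7703
I = 0.1769

0.1769


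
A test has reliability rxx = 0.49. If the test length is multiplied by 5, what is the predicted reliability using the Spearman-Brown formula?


r_new = (n * rxx) / (1 + (n-1) * rxx)
r_new = (5 * 0.49) / (1 + 4 * 0.49)
r_new = 2.45 / 2.96
r_new = 0.8277

0.8277


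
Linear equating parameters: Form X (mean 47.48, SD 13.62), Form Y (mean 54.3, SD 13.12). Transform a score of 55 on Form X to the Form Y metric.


slope = SD_Y / SD_X = 13.12 / 13.62 ~ 0.9633
intercept = mean_Y - slope * mean_X = 54.3 - (13.12 / 13.62) * 47.48 ~ 8.563
Y = slope * X + intercept. To avoid rounding drift from the rounded slope/intercept, evaluate the equivalent form Y = mean_Y + SD_Y * (X - mean_X) / SD_X at full precision:
Y = 54.3 + 13.12 * (55 - 47.48) / 13.62
Y = 54.3 + 13.12 * 7.52 / 13.62
Y = 54.3 + 98.6624 / 13.62
Y = 54.3 + 7.2439
Y = 61.5439

61.5439


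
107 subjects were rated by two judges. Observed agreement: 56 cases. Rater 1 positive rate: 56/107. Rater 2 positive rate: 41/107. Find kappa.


P_o = 56/107 = 0.523364
P_e = (56*41 + 51*66) / 11449 = 0.494541
kappa = (P_o - P_e) / (1 - P_e)
kappa = (0.523364 - 0.494541) / (1 - 0.494541)
kappa = 0.057

0.057


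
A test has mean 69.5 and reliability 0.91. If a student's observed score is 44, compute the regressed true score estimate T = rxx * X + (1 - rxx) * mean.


T_est = rxx * X + (1 - rxx) * mean
T_est = 0.91 * 44 + 0.09 * 69.5
T_est = 40.04 + 6.255
T_est = 46.295

46.295


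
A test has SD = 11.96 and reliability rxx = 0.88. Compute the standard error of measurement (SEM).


SEM = SD * sqrt(1 - rxx)
SEM = 11.96 * sqrt(1 - 0.88)
SEM = 11.96 * sqrt(0.12) = 11.96 * 0.34641
SEM = 4.1431

4.1431


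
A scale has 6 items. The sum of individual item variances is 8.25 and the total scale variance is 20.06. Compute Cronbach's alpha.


alpha = (k/(k-1)) * (1 - sum(si^2)/s_total^2)
= (6/5) * (1 - 8.25/20.06)
alpha = 0.7065

0.7065


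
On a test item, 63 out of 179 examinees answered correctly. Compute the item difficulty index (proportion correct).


Item difficulty p = number correct / total examinees
p = 63 / 179
p = 0.352

0.352


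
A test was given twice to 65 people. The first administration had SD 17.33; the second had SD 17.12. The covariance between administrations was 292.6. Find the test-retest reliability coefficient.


r = cov(X,Y) / (SD_X * SD_Y)
r = 292.6 / (17.33 * 17.12)
r = 292.6 / 296.6896
r = 0.9862

0.9862


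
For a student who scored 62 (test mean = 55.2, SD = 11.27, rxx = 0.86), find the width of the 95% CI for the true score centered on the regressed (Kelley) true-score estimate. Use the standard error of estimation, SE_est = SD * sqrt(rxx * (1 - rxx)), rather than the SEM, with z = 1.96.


True score estimate = 0.86*62 + 0.14*55.2 = 61.048
SE_est = SD * sqrt(rxx * (1 - rxx)) = 11.27 * sqrt(0.86 * 0.14) = 11.27 * sqrt(0.1204) = 3.910544
CI = T_est +/- z * SE_est, so width = 2 * z * SE_est = 2 * 1.96 * 3.910544
Width = 15.3293

15.3293


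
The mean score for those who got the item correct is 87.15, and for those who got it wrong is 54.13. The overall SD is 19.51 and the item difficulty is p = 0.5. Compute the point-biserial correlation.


q = 1 - p = 0.5
rpb = ((M1 - M0) / SD) * sqrt(p * q)
rpb = ((87.15 - 54.13) / 19.51) * sqrt(0.5 * 0.5)
rpb = 0.8462

0.8462


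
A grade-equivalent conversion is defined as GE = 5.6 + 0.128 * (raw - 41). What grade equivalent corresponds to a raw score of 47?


raw - median = 47 - 41 = 6
slope * diff = 0.128 * 6 = 0.768
GE = 5.6 + 0.768
GE = 6.368

6.368


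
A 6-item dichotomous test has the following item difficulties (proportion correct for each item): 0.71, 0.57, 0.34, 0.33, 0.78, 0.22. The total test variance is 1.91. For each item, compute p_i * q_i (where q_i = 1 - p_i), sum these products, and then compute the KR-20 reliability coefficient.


For each item, compute p_i * q_i:
  Item 1: 0.71 * 0.29 = 0.2059
  Item 2: 0.57 * 0.43 = 0.2451
  Item 3: 0.34 * 0.66 = 0.2244
  Item 4: 0.33 * 0.67 = 0.2211
  Item 5: 0.78 * 0.22 = 0.1716
  Item 6: 0.22 * 0.78 = 0.1716
Sum(p_i * q_i) = 0.2059 + 0.2451 + 0.2244 + 0.2211 + 0.1716 + 0.1716 = 1.2397
KR-20 = (k/(k-1)) * (1 - Sum(p_i*q_i) / Var_total)
= (6/5) * (1 - 1.2397/1.91)
= 1.2 * 0.3509
KR-20 = 0.4211

0.4211


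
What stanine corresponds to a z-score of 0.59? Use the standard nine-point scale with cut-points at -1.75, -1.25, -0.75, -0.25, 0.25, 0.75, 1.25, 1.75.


Stanine boundaries: [-1.75, -1.25, -0.75, -0.25, 0.25, 0.75, 1.25, 1.75]
z = 0.59
Check each boundary:
  z >= -1.75 -> could be stanine 2
  z >= -1.25 -> could be stanine 3
  z >= -0.75 -> could be stanine 4
  z >= -0.25 -> could be stanine 5
  z >= 0.25 -> could be stanine 6
  z < 0.75
  z < 1.25
  z < 1.75
Highest qualifying boundary gives stanine = 6

6


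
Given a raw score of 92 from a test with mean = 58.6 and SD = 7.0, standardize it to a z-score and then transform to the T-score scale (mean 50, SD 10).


z = (X - mean) / SD = (92 - 58.6) / 7.0
z = 33.4 / 7.0
z = 4.7714
T-score = T = 50 + 10z
Carry z at full precision (z = 33.4 / 7.0) into the conversion:
T-score = 50 + 10 * (33.4 / 7.0) = 50 + 334 / 7.0
T-score = 50 + 47.7143
T-score = 97.7143

97.7143


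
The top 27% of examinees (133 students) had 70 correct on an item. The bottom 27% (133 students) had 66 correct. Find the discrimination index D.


p_upper = 70/133 = 0.5263
p_lower = 66/133 = 0.4962
D = 0.5263 - 0.4962 = 0.0301

0.0301


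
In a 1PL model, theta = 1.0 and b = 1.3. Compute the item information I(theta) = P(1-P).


P = 1/(1+exp(-(1.0-1.3))) = 0.4256
I = P*(1-P) = 0.4256 * 0.5744
I = 0.2445

0.2445


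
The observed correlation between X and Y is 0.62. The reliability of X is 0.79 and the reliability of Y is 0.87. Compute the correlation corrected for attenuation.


r_corrected = rxy / sqrt(rxx * ryy)
= 0.62 / sqrt(0.79 * 0.87)
= 0.62 / sqrt(0.6873)
= 0.62 / 0.829036
r_corrected = 0.7479

0.7479


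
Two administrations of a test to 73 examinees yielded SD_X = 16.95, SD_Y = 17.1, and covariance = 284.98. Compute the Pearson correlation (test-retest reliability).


r = cov(X,Y) / (SD_X * SD_Y)
r = 284.98 / (16.95 * 17.1)
r = 284.98 / 289.845
r = 0.9832

0.9832


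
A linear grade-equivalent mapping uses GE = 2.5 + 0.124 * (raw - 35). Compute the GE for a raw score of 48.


raw - median = 48 - 35 = 13
slope * diff = 0.124 * 13 = 1.612
GE = 2.5 + 1.612
GE = 4.112

4.112


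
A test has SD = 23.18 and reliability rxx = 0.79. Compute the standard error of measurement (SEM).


SEM = SD * sqrt(1 - rxx)
SEM = 23.18 * sqrt(1 - 0.79)
SEM = 23.18 * sqrt(0.21) = 23.18 * 0.458258
SEM = 10.6224

10.6224


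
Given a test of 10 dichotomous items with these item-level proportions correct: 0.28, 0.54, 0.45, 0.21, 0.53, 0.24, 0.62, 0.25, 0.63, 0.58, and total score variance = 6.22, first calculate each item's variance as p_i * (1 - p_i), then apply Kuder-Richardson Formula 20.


For each item, compute p_i * q_i:
  Item 1: 0.28 * 0.72 = 0.2016
  Item 2: 0.54 * 0.46 = 0.2484
  Item 3: 0.45 * 0.55 = 0.2475
  Item 4: 0.21 * 0.79 = 0.1659
  Item 5: 0.53 * 0.47 = 0.2491
  Item 6: 0.24 * 0.76 = 0.1824
  Item 7: 0.62 * 0.38 = 0.2356
  Item 8: 0.25 * 0.75 = 0.1875
  Item 9: 0.63 * 0.37 = 0.2331
  Item 10: 0.58 * 0.42 = 0.2436
Sum(p_i * q_i) = 0.2016 + 0.2484 + 0.2475 + 0.1659 + 0.2491 + 0.1824 + 0.2356 + 0.1875 + 0.2331 + 0.2436 = 2.1947
KR-20 = (k/(k-1)) * (1 - Sum(p_i*q_i) / Var_total)
= (10/9) * (1 - 2.1947/6.22)
= 1.1111 * 0.6472
KR-20 = 0.7191

0.7191


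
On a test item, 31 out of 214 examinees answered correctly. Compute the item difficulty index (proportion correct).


Item difficulty p = number correct / total examinees
p = 31 / 214
p = 0.1449

0.1449


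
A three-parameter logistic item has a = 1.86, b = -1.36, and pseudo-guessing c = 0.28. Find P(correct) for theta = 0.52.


logit = 1.86*(0.52 - -1.36) = 3.4968
P* = 1/(1 + exp(-3.4968)) = 0.9706
P = 0.28 + (1 - 0.28) * 0.9706
P = 0.9788

0.9788


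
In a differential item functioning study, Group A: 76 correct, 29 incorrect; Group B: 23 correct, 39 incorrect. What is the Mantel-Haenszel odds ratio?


Odds_A = 76/29 = 2.6207
Odds_B = 23/39 = 0.5897
OR = Odds_A / Odds_B = 2.6207 / 0.5897
Exactly, OR = (76 * 39) / (29 * 23) = 2964 / 667
OR = 4.4438

4.4438


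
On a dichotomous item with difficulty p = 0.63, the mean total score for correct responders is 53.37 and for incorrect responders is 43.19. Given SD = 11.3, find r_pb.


q = 1 - p = 0.37
rpb = ((M1 - M0) / SD) * sqrt(p * q)
rpb = ((53.37 - 43.19) / 11.3) * sqrt(0.63 * 0.37)
rpb = 0.435

0.435


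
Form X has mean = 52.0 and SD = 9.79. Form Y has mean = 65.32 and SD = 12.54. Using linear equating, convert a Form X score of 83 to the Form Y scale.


slope = SD_Y / SD_X = 12.54 / 9.79 ~ 1.2809
intercept = mean_Y - slope * mean_X = 65.32 - (12.54 / 9.79) * 52.0 ~ -1.2867
Y = slope * X + intercept. To avoid rounding drift from the rounded slope/intercept, evaluate the equivalent form Y = mean_Y + SD_Y * (X - mean_X) / SD_X at full precision:
Y = 65.32 + 12.54 * (83 - 52.0) / 9.79
Y = 65.32 + 12.54 * 31.0 / 9.79
Y = 65.32 + 388.74 / 9.79
Y = 65.32 + 39.7079
Y = 105.0279

105.0279


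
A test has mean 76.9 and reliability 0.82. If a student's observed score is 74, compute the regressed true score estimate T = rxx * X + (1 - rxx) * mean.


T_est = rxx * X + (1 - rxx) * mean
T_est = 0.82 * 74 + 0.18 * 76.9
T_est = 60.68 + 13.842
T_est = 74.522

74.522


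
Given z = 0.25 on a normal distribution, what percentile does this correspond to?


CDF(z) = 0.5 * (1 + erf(z/sqrt(2)))
erf(0.1768) = 0.1974
CDF = 0.5987
Percentile rank = 0.5987 * 100 = 59.87

59.87


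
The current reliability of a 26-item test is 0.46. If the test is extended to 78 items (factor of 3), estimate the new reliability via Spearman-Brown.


r_new = (n * rxx) / (1 + (n-1) * rxx)
r_new = (3 * 0.46) / (1 + 2 * 0.46)
r_new = 1.38 / 1.92
r_new = 0.7188

0.7188


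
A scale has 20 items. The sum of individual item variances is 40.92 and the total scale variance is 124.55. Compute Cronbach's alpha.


alpha = (k/(k-1)) * (1 - sum(si^2)/s_total^2)
= (20/19) * (1 - 40.92/124.55)
alpha = 0.7068

0.7068


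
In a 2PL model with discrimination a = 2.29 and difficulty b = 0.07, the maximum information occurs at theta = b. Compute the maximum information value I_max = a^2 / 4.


For 2PL, max info at theta = b = 0.07
I_max = a^2 / 4 = 2.29^2 / 4
= 5.2441 / 4
I_max = 1.311

1.311


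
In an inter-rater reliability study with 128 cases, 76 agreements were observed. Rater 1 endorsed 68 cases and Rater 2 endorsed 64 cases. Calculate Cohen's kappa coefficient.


P_o = 76/128 = 0.59375
P_e = (68*64 + 60*64) / 16384 = 0.5
kappa = (P_o - P_e) / (1 - P_e)
kappa = (0.59375 - 0.5) / (1 - 0.5)
kappa = 0.1875

0.1875


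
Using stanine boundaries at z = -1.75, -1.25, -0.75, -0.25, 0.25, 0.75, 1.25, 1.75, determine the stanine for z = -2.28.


Stanine boundaries: [-1.75, -1.25, -0.75, -0.25, 0.25, 0.75, 1.25, 1.75]
z = -2.28
Check each boundary:
  z < -1.75
  z < -1.25
  z < -0.75
  z < -0.25
  z < 0.25
  z < 0.75
  z < 1.25
  z < 1.75
Highest qualifying boundary gives stanine = 1

1


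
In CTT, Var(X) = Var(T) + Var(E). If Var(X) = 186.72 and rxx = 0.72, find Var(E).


var_true = rxx * var_obs = 0.72 * 186.72 = 134.4384
var_error = var_obs - var_true
var_error = 186.72 - 134.4384
var_error = 52.2816

52.2816


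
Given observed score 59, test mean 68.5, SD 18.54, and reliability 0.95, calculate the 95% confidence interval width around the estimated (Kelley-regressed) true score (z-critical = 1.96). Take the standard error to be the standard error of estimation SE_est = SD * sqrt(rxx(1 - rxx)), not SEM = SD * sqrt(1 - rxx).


True score estimate = 0.95*59 + 0.05*68.5 = 59.475
SE_est = SD * sqrt(rxx * (1 - rxx)) = 18.54 * sqrt(0.95 * 0.05) = 18.54 * sqrt(0.0475) = 4.040699
CI = T_est +/- z * SE_est, so width = 2 * z * SE_est = 2 * 1.96 * 4.040699
Width = 15.8395

15.8395


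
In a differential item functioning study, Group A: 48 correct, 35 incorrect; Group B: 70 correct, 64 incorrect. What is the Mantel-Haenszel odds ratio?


Odds_A = 48/35 = 1.3714
Odds_B = 70/64 = 1.0938
OR = Odds_A / Odds_B = 1.3714 / 1.0938
Exactly, OR = (48 * 64) / (35 * 70) = 3072 / 2450
OR = 1.2539

1.2539


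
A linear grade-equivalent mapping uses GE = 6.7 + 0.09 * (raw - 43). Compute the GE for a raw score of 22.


raw - median = 22 - 43 = -21
slope * diff = 0.09 * -21 = -1.89
GE = 6.7 + -1.89
GE = 4.81

4.81


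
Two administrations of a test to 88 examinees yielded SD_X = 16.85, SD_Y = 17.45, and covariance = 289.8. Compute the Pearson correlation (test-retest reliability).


r = cov(X,Y) / (SD_X * SD_Y)
r = 289.8 / (16.85 * 17.45)
r = 289.8 / 294.0325
r = 0.9856

0.9856


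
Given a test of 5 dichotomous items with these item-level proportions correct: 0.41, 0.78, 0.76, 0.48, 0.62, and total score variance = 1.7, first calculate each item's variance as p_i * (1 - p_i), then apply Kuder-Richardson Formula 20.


For each item, compute p_i * q_i:
  Item 1: 0.41 * 0.59 = 0.2419
  Item 2: 0.78 * 0.22 = 0.1716
  Item 3: 0.76 * 0.24 = 0.1824
  Item 4: 0.48 * 0.52 = 0.2496
  Item 5: 0.62 * 0.38 = 0.2356
Sum(p_i * q_i) = 0.2419 + 0.1716 + 0.1824 + 0.2496 + 0.2356 = 1.0811
KR-20 = (k/(k-1)) * (1 - Sum(p_i*q_i) / Var_total)
= (5/4) * (1 - 1.0811/1.7)
= 1.25 * 0.3641
KR-20 = 0.4551

0.4551


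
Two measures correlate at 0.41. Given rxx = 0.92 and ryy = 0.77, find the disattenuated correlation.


r_corrected = rxy / sqrt(rxx * ryy)
= 0.41 / sqrt(0.92 * 0.77)
= 0.41 / sqrt(0.7084)
= 0.41 / 0.841665
r_corrected = 0.4871

0.4871


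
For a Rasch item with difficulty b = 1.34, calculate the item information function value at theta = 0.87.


P = 1/(1+exp(-(0.87-1.34))) = 0.3846
I = P*(1-P) = 0.3846 * 0.6154
I = 0.2367

0.2367


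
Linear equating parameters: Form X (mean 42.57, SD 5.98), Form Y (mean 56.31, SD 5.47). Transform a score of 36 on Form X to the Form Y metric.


slope = SD_Y / SD_X = 5.47 / 5.98 ~ 0.9147
intercept = mean_Y - slope * mean_X = 56.31 - (5.47 / 5.98) * 42.57 ~ 17.3706
Y = slope * X + intercept. To avoid rounding drift from the rounded slope/intercept, evaluate the equivalent form Y = mean_Y + SD_Y * (X - mean_X) / SD_X at full precision:
Y = 56.31 + 5.47 * (36 - 42.57) / 5.98
Y = 56.31 - 5.47 * 6.57 / 5.98
Y = 56.31 - 35.9379 / 5.98
Y = 56.31 - 6.0097
Y = 50.3003

50.3003


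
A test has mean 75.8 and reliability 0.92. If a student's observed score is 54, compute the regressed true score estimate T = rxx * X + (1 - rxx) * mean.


T_est = rxx * X + (1 - rxx) * mean
T_est = 0.92 * 54 + 0.08 * 75.8
T_est = 49.68 + 6.064
T_est = 55.744

55.744


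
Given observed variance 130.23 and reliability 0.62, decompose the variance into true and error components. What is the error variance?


var_true = rxx * var_obs = 0.62 * 130.23 = 80.7426
var_error = var_obs - var_true
var_error = 130.23 - 80.7426
var_error = 49.4874

49.4874


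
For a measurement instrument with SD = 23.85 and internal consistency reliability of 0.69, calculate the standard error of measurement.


SEM = SD * sqrt(1 - rxx)
SEM = 23.85 * sqrt(1 - 0.69)
SEM = 23.85 * sqrt(0.31) = 23.85 * 0.556776
SEM = 13.2791

13.2791


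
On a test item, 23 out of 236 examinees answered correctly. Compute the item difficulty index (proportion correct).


Item difficulty p = number correct / total examinees
p = 23 / 236
p = 0.0975

0.0975


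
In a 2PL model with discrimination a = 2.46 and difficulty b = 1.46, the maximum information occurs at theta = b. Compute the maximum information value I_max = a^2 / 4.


For 2PL, max info at theta = b = 1.46
I_max = a^2 / 4 = 2.46^2 / 4
= 6.0516 / 4
I_max = 1.5129

1.5129


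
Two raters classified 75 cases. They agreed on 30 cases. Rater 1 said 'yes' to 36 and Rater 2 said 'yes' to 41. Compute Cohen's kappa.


P_o = 30/75 = 0.4
P_e = (36*41 + 39*34) / 5625 = 0.498133
kappa = (P_o - P_e) / (1 - P_e)
kappa = (0.4 - 0.498133) / (1 - 0.498133)
kappa = -0.1955

-0.1955


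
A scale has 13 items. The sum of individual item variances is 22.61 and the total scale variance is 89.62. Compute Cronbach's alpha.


alpha = (k/(k-1)) * (1 - sum(si^2)/s_total^2)
= (13/12) * (1 - 22.61/89.62)
alpha = 0.81

0.81
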